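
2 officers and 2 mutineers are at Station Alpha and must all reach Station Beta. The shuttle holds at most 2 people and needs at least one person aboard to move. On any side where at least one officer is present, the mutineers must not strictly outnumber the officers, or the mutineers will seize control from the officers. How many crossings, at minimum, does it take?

Counting alone: each trip to Station Beta takes at most 2 across and each return brings at least 1 back, so after t trips out (and t−1 returns) at most 2t − (t−1) of the 4 are across; that first reaches 4 at t = 3, so at least 5 crossings are needed.
The plan below uses exactly 5 crossings, so it is optimal:
1. 2 mutineers → Station Beta.  (Station Alpha: 2O 0M; Station Beta: 0O 2M)
2. 1 mutineer ← Station Alpha.  (Station Alpha: 2O 1M; Station Beta: 0O 1M)
3. 2 officers → Station Beta.  (Station Alpha: 0O 1M; Station Beta: 2O 1M)
4. 1 mutineer ← Station Alpha.  (Station Alpha: 0O 2M; Station Beta: 2O 0M)
5. 2 mutineers → Station Beta.  (Station Alpha: 0O 0M; Station Beta: 2O 2M)

5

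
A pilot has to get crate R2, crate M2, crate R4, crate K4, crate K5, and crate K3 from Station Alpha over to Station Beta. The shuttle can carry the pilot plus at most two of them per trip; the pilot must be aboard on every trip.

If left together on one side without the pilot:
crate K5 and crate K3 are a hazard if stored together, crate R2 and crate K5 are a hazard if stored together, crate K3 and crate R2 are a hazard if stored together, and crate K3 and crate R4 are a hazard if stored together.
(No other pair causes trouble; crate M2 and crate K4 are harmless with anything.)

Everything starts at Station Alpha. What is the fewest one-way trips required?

9

Counting alone: the pilot can take at most 2 across per trip to Station Beta, so moving all 6 needs at least 3 loaded trips out, with a return between consecutive ones — at least 5 crossings.
The safety rule pushes this higher. Following every safe sequence of crossings, the most of the 6 that can be at Station Beta as the shuttle arrives there on crossings 5, 7 is 4, 5 respectively — never all 6.
So no plan with fewer than 9 crossings exists, and this one achieves 9:
1. Pilot goes to Station Beta with crate K3 and crate R2.  [Station Alpha: crate K4, crate K5, crate M2, crate R4 | Station Beta: crate K3, crate R2]
2. Pilot goes back to Station Alpha with crate R2.  [Station Alpha: crate K4, crate K5, crate M2, crate R2, crate R4 | Station Beta: crate K3]
3. Pilot goes to Station Beta with crate M2 and crate R2.  [Station Alpha: crate K4, crate K5, crate R4 | Station Beta: crate K3, crate M2, crate R2]
4. Pilot goes back to Station Alpha with crate R2.  [Station Alpha: crate K4, crate K5, crate R2, crate R4 | Station Beta: crate K3, crate M2]
5. Pilot goes to Station Beta with crate R2 and crate R4.  [Station Alpha: crate K4, crate K5 | Station Beta: crate K3, crate M2, crate R2, crate R4]
6. Pilot goes back to Station Alpha with crate K3.  [Station Alpha: crate K3, crate K4, crate K5 | Station Beta: crate M2, crate R2, crate R4]
7. Pilot goes to Station Beta with crate K4 and crate K5.  [Station Alpha: crate K3 | Station Beta: crate K4, crate K5, crate M2, crate R2, crate R4]
8. Pilot goes back to Station Alpha with crate R2.  [Station Alpha: crate K3, crate R2 | Station Beta: crate K4, crate K5, crate M2, crate R4]
9. Pilot goes to Station Beta with crate K3 and crate R2.  [Station Alpha: — | Station Beta: crate K3, crate K4, crate K5, crate M2, crate R2, crate R4]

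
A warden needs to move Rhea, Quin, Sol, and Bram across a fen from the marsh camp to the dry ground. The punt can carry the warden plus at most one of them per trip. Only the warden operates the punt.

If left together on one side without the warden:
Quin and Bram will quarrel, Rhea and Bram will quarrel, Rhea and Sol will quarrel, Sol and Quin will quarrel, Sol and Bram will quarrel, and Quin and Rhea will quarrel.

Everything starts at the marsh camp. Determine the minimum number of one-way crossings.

impossible

Whatever the first load, the items left behind include a forbidden pair without the warden. No opening move is safe, so no plan exists.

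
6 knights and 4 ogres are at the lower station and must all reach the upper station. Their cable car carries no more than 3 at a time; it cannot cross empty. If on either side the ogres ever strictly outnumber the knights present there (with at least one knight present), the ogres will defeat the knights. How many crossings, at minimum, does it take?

Counting alone: each trip to the upper station takes at most 3 across and each return brings at least 1 back, so after t trips out (and t−1 returns) at most 3t − (t−1) of the 10 are across; that first reaches 10 at t = 5, so at least 9 crossings are needed.
The plan below uses exactly 9 crossings, so it is optimal:
1. 2 ogres → the upper station.  (the lower station: 6K 2O; the upper station: 0K 2O)
2. 1 ogre ← the lower station.  (the lower station: 6K 3O; the upper station: 0K 1O)
3. 3 ogres → the upper station.  (the lower station: 6K 0O; the upper station: 0K 4O)
4. 1 ogre ← the lower station.  (the lower station: 6K 1O; the upper station: 0K 3O)
5. 3 knights → the upper station.  (the lower station: 3K 1O; the upper station: 3K 3O)
6. 1 ogre ← the lower station.  (the lower station: 3K 2O; the upper station: 3K 2O)
7. 1 knight and 2 ogres → the upper station.  (the lower station: 2K 0O; the upper station: 4K 4O)
8. 1 ogre ← the lower station.  (the lower station: 2K 1O; the upper station: 4K 3O)
9. 2 knights and 1 ogre → the upper station.  (the lower station: 0K 0O; the upper station: 6K 4O)

9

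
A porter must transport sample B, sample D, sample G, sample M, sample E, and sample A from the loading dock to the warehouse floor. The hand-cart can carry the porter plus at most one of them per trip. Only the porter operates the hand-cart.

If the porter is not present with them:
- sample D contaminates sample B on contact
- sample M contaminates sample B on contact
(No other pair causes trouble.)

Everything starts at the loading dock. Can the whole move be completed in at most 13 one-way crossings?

Yes

Yes — this plan uses 13 crossings (≤ 13):
1. Porter goes to the warehouse floor with sample B.
2. Porter goes back to the loading dock alone.
3. Porter goes to the warehouse floor with sample D.
4. Porter goes back to the loading dock with sample B.
5. Porter goes to the warehouse floor with sample M.
6. Porter goes back to the loading dock alone.
7. Porter goes to the warehouse floor with sample G.
8. Porter goes back to the loading dock alone.
9. Porter goes to the warehouse floor with sample E.
10. Porter goes back to the loading dock alone.
11. Porter goes to the warehouse floor with sample A.
12. Porter goes back to the loading dock alone.
13. Porter goes to the warehouse floor with sample B.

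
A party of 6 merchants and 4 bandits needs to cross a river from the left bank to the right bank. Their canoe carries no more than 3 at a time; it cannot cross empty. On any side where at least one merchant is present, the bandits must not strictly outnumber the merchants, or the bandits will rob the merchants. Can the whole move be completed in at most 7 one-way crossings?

No

Counting alone: each trip to the right bank takes at most 3 across and each return brings at least 1 back, so after t trips out (and t−1 returns) at most 3t − (t−1) of the 10 are across; that first reaches 10 at t = 5, so at least 9 crossings are needed.
Since 7 < 9, 7 crossings cannot be enough. (The shortest complete plan in fact takes 9:)
1. 2 bandits → the right bank.  (the left bank: 6M 2B; the right bank: 0M 2B)
2. 1 bandit ← the left bank.  (the left bank: 6M 3B; the right bank: 0M 1B)
3. 3 bandits → the right bank.  (the left bank: 6M 0B; the right bank: 0M 4B)
4. 1 bandit ← the left bank.  (the left bank: 6M 1B; the right bank: 0M 3B)
5. 3 merchants → the right bank.  (the left bank: 3M 1B; the right bank: 3M 3B)
6. 1 bandit ← the left bank.  (the left bank: 3M 2B; the right bank: 3M 2B)
7. 1 merchant and 2 bandits → the right bank.  (the left bank: 2M 0B; the right bank: 4M 4B)
8. 1 bandit ← the left bank.  (the left bank: 2M 1B; the right bank: 4M 3B)
9. 2 merchants and 1 bandit → the right bank.  (the left bank: 0M 0B; the right bank: 6M 4B)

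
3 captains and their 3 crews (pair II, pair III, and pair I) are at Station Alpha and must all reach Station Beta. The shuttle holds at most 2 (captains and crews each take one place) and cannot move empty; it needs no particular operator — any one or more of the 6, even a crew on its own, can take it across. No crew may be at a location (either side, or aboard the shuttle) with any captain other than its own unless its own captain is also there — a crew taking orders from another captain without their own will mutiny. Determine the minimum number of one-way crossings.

Counting alone: each trip to Station Beta takes at most 2 across and each return brings at least 1 back, so after t trips out (and t−1 returns) at most 2t − (t−1) of the 6 are across; that first reaches 6 at t = 5, so at least 9 crossings are needed.
The safety rule pushes this higher. Following every safe sequence of crossings, the most of the 6 that can be at Station Beta as the shuttle arrives there on crossing 9 is 5 — never all 6.
So no plan with fewer than 11 crossings exists, and this one achieves 11:
1. captain II and crew II cross → Station Beta.
2. captain II crosses ← Station Alpha.
3. crew I and crew III cross → Station Beta.
4. crew II crosses ← Station Alpha.
5. captain I and captain III cross → Station Beta.
6. captain III and crew III cross ← Station Alpha.
7. captain II and captain III cross → Station Beta.
8. crew I crosses ← Station Alpha.
9. crew II and crew III cross → Station Beta.
10. captain I crosses ← Station Alpha.
11. captain I and crew I cross → Station Beta.

11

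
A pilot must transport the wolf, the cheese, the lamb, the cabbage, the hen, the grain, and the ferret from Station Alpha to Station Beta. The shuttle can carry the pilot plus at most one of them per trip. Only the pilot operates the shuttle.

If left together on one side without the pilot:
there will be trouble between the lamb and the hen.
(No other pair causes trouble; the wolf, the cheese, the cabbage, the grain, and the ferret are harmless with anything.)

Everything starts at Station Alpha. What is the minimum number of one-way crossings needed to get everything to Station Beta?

13

Counting alone: the pilot can take at most 1 across per trip to Station Beta, so moving all 7 needs at least 7 loaded trips out, with a return between consecutive ones — at least 13 crossings.
The plan below uses exactly 13 crossings, so it is optimal:
1. Pilot goes to Station Beta with the lamb.  [Station Alpha: the cabbage, the cheese, the ferret, the grain, the hen, the wolf | Station Beta: the lamb]
2. Pilot goes back to Station Alpha alone.  [Station Alpha: the cabbage, the cheese, the ferret, the grain, the hen, the wolf | Station Beta: the lamb]
3. Pilot goes to Station Beta with the wolf.  [Station Alpha: the cabbage, the cheese, the ferret, the grain, the hen | Station Beta: the lamb, the wolf]
4. Pilot goes back to Station Alpha alone.  [Station Alpha: the cabbage, the cheese, the ferret, the grain, the hen | Station Beta: the lamb, the wolf]
5. Pilot goes to Station Beta with the cheese.  [Station Alpha: the cabbage, the ferret, the grain, the hen | Station Beta: the cheese, the lamb, the wolf]
6. Pilot goes back to Station Alpha alone.  [Station Alpha: the cabbage, the ferret, the grain, the hen | Station Beta: the cheese, the lamb, the wolf]
7. Pilot goes to Station Beta with the cabbage.  [Station Alpha: the ferret, the grain, the hen | Station Beta: the cabbage, the cheese, the lamb, the wolf]
8. Pilot goes back to Station Alpha alone.  [Station Alpha: the ferret, the grain, the hen | Station Beta: the cabbage, the cheese, the lamb, the wolf]
9. Pilot goes to Station Beta with the grain.  [Station Alpha: the ferret, the hen | Station Beta: the cabbage, the cheese, the grain, the lamb, the wolf]
10. Pilot goes back to Station Alpha alone.  [Station Alpha: the ferret, the hen | Station Beta: the cabbage, the cheese, the grain, the lamb, the wolf]
11. Pilot goes to Station Beta with the ferret.  [Station Alpha: the hen | Station Beta: the cabbage, the cheese, the ferret, the grain, the lamb, the wolf]
12. Pilot goes back to Station Alpha alone.  [Station Alpha: the hen | Station Beta: the cabbage, the cheese, the ferret, the grain, the lamb, the wolf]
13. Pilot goes to Station Beta with the hen.  [Station Alpha: — | Station Beta: the cabbage, the cheese, the ferret, the grain, the hen, the lamb, the wolf]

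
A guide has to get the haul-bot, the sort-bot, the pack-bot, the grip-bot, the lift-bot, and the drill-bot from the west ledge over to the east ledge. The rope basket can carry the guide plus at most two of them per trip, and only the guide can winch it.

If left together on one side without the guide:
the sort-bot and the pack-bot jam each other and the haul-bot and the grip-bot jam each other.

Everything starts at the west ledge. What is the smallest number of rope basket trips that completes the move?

Counting alone: the guide can take at most 2 across per trip to the east ledge, so moving all 6 needs at least 3 loaded trips out, with a return between consecutive ones — at least 5 crossings.
The plan below uses exactly 5 crossings, so it is optimal:
1. Guide goes to the east ledge with the haul-bot and the sort-bot.  [the west ledge: the drill-bot, the grip-bot, the lift-bot, the pack-bot | the east ledge: the haul-bot, the sort-bot]
2. Guide goes back to the west ledge alone.  [the west ledge: the drill-bot, the grip-bot, the lift-bot, the pack-bot | the east ledge: the haul-bot, the sort-bot]
3. Guide goes to the east ledge with the drill-bot and the lift-bot.  [the west ledge: the grip-bot, the pack-bot | the east ledge: the drill-bot, the haul-bot, the lift-bot, the sort-bot]
4. Guide goes back to the west ledge alone.  [the west ledge: the grip-bot, the pack-bot | the east ledge: the drill-bot, the haul-bot, the lift-bot, the sort-bot]
5. Guide goes to the east ledge with the grip-bot and the pack-bot.  [the west ledge: — | the east ledge: the drill-bot, the grip-bot, the haul-bot, the lift-bot, the pack-bot, the sort-bot]

5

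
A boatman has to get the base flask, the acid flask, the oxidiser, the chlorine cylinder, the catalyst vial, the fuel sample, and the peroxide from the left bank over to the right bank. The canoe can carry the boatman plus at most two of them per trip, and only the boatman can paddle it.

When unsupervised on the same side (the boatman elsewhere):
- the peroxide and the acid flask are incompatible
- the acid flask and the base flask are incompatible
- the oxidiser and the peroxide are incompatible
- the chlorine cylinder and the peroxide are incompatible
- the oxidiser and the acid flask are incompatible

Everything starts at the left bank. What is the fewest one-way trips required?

Counting alone: the boatman can take at most 2 across per trip to the right bank, so moving all 7 needs at least 4 loaded trips out, with a return between consecutive ones — at least 7 crossings.
The safety rule pushes this higher. Following every safe sequence of crossings, the most of the 7 that can be at the right bank as the canoe arrives there on crossings 7, 9 is 5, 6 respectively — never all 7.
So no plan with fewer than 11 crossings exists, and this one achieves 11:
1. Boatman goes to the right bank with the acid flask and the peroxide.
2. Boatman goes back to the left bank with the acid flask.
3. Boatman goes to the right bank with the acid flask and the base flask.
4. Boatman goes back to the left bank with the acid flask.
5. Boatman goes to the right bank with the acid flask and the catalyst vial.
6. Boatman goes back to the left bank with the acid flask.
7. Boatman goes to the right bank with the acid flask and the fuel sample.
8. Boatman goes back to the left bank with the acid flask.
9. Boatman goes to the right bank with the chlorine cylinder and the oxidiser.
10. Boatman goes back to the left bank with the peroxide.
11. Boatman goes to the right bank with the acid flask and the peroxide.

11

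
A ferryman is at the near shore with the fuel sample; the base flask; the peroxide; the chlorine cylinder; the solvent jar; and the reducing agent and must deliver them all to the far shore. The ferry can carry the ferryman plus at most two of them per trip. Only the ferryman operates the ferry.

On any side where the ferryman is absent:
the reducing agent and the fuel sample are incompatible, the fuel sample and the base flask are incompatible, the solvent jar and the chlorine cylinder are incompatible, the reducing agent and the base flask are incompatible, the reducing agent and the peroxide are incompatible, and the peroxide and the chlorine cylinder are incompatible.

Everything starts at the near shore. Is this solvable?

Whatever the first load, the items left behind include a forbidden pair without the ferryman. No opening move is safe, so no plan exists.

No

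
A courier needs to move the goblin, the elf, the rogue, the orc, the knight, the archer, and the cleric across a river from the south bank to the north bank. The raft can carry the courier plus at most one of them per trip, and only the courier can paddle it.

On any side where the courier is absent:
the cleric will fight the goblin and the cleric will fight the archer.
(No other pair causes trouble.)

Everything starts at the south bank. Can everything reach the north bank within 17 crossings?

Yes

Yes — this plan uses 15 crossings (≤ 17):
1. Courier goes to the north bank with the cleric.  [the south bank: the archer, the elf, the goblin, the knight, the orc, the rogue | the north bank: the cleric]
2. Courier goes back to the south bank alone.  [the south bank: the archer, the elf, the goblin, the knight, the orc, the rogue | the north bank: the cleric]
3. Courier goes to the north bank with the goblin.  [the south bank: the archer, the elf, the knight, the orc, the rogue | the north bank: the cleric, the goblin]
4. Courier goes back to the south bank with the cleric.  [the south bank: the archer, the cleric, the elf, the knight, the orc, the rogue | the north bank: the goblin]
5. Courier goes to the north bank with the archer.  [the south bank: the cleric, the elf, the knight, the orc, the rogue | the north bank: the archer, the goblin]
6. Courier goes back to the south bank alone.  [the south bank: the cleric, the elf, the knight, the orc, the rogue | the north bank: the archer, the goblin]
7. Courier goes to the north bank with the elf.  [the south bank: the cleric, the knight, the orc, the rogue | the north bank: the archer, the elf, the goblin]
8. Courier goes back to the south bank alone.  [the south bank: the cleric, the knight, the orc, the rogue | the north bank: the archer, the elf, the goblin]
9. Courier goes to the north bank with the rogue.  [the south bank: the cleric, the knight, the orc | the north bank: the archer, the elf, the goblin, the rogue]
10. Courier goes back to the south bank alone.  [the south bank: the cleric, the knight, the orc | the north bank: the archer, the elf, the goblin, the rogue]
11. Courier goes to the north bank with the orc.  [the south bank: the cleric, the knight | the north bank: the archer, the elf, the goblin, the orc, the rogue]
12. Courier goes back to the south bank alone.  [the south bank: the cleric, the knight | the north bank: the archer, the elf, the goblin, the orc, the rogue]
13. Courier goes to the north bank with the knight.  [the south bank: the cleric | the north bank: the archer, the elf, the goblin, the knight, the orc, the rogue]
14. Courier goes back to the south bank alone.  [the south bank: the cleric | the north bank: the archer, the elf, the goblin, the knight, the orc, the rogue]
15. Courier goes to the north bank with the cleric.  [the south bank: — | the north bank: the archer, the cleric, the elf, the goblin, the knight, the orc, the rogue]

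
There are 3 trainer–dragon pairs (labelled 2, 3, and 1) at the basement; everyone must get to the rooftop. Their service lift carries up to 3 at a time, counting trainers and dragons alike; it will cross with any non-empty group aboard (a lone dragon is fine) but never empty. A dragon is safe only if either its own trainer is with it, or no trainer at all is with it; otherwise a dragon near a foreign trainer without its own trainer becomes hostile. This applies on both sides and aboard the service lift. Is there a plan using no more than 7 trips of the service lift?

Yes

Yes — this plan uses 5 crossings (≤ 7):
1. dragon 2 and trainer 2 cross → the rooftop.
2. trainer 2 crosses ← the basement.
3. trainer 1, trainer 2, and trainer 3 cross → the rooftop.
4. dragon 2 crosses ← the basement.
5. dragon 1, dragon 2, and dragon 3 cross → the rooftop.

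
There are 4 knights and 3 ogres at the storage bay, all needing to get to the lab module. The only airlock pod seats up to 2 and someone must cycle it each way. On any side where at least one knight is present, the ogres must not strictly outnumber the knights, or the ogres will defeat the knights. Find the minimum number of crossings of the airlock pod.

11

Counting alone: each trip to the lab module takes at most 2 across and each return brings at least 1 back, so after t trips out (and t−1 returns) at most 2t − (t−1) of the 7 are across; that first reaches 7 at t = 6, so at least 11 crossings are needed.
The plan below uses exactly 11 crossings, so it is optimal:
1. 2 ogres → the lab module.  (the storage bay: 4K 1O; the lab module: 0K 2O)
2. 1 ogre ← the storage bay.  (the storage bay: 4K 2O; the lab module: 0K 1O)
3. 2 ogres → the lab module.  (the storage bay: 4K 0O; the lab module: 0K 3O)
4. 1 ogre ← the storage bay.  (the storage bay: 4K 1O; the lab module: 0K 2O)
5. 2 knights → the lab module.  (the storage bay: 2K 1O; the lab module: 2K 2O)
6. 1 ogre ← the storage bay.  (the storage bay: 2K 2O; the lab module: 2K 1O)
7. 1 knight and 1 ogre → the lab module.  (the storage bay: 1K 1O; the lab module: 3K 2O)
8. 1 knight ← the storage bay.  (the storage bay: 2K 1O; the lab module: 2K 2O)
9. 1 knight and 1 ogre → the lab module.  (the storage bay: 1K 0O; the lab module: 3K 3O)
10. 1 ogre ← the storage bay.  (the storage bay: 1K 1O; the lab module: 3K 2O)
11. 1 knight and 1 ogre → the lab module.  (the storage bay: 0K 0O; the lab module: 4K 3O)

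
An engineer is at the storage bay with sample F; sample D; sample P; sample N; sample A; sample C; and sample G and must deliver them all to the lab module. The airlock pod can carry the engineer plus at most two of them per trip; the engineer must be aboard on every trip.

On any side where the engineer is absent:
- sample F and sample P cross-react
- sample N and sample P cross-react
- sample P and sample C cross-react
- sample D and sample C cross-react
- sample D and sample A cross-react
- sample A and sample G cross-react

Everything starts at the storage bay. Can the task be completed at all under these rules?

Whatever the first load, the items left behind include a forbidden pair without the engineer. No opening move is safe, so no plan exists.

No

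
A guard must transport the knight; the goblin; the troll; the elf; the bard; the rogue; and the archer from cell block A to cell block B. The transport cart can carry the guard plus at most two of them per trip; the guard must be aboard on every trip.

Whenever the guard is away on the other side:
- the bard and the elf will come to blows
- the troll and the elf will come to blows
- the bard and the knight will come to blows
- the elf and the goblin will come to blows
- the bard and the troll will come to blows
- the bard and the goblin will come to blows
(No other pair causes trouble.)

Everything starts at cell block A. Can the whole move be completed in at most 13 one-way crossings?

Yes — this plan uses 11 crossings (≤ 13):
1. Guard goes to cell block B with the bard and the elf.  [cell block A: the archer, the goblin, the knight, the rogue, the troll | cell block B: the bard, the elf]
2. Guard goes back to cell block A with the elf.  [cell block A: the archer, the elf, the goblin, the knight, the rogue, the troll | cell block B: the bard]
3. Guard goes to cell block B with the elf and the knight.  [cell block A: the archer, the goblin, the rogue, the troll | cell block B: the bard, the elf, the knight]
4. Guard goes back to cell block A with the bard.  [cell block A: the archer, the bard, the goblin, the rogue, the troll | cell block B: the elf, the knight]
5. Guard goes to cell block B with the goblin and the troll.  [cell block A: the archer, the bard, the rogue | cell block B: the elf, the goblin, the knight, the troll]
6. Guard goes back to cell block A with the elf.  [cell block A: the archer, the bard, the elf, the rogue | cell block B: the goblin, the knight, the troll]
7. Guard goes to cell block B with the elf and the rogue.  [cell block A: the archer, the bard | cell block B: the elf, the goblin, the knight, the rogue, the troll]
8. Guard goes back to cell block A with the elf.  [cell block A: the archer, the bard, the elf | cell block B: the goblin, the knight, the rogue, the troll]
9. Guard goes to cell block B with the archer and the elf.  [cell block A: the bard | cell block B: the archer, the elf, the goblin, the knight, the rogue, the troll]
10. Guard goes back to cell block A with the elf.  [cell block A: the bard, the elf | cell block B: the archer, the goblin, the knight, the rogue, the troll]
11. Guard goes to cell block B with the bard and the elf.  [cell block A: — | cell block B: the archer, the bard, the elf, the goblin, the knight, the rogue, the troll]

Yes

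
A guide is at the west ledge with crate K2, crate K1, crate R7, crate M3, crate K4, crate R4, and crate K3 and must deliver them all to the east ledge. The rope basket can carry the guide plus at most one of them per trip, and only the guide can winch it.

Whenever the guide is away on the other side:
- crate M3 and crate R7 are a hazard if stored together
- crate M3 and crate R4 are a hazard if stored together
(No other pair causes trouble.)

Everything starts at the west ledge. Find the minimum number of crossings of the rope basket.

15

Counting alone: the guide can take at most 1 across per trip to the east ledge, so moving all 7 needs at least 7 loaded trips out, with a return between consecutive ones — at least 13 crossings.
The safety rule pushes this higher. Following every safe sequence of crossings, the most of the 7 that can be at the east ledge as the rope basket arrives there on crossing 13 is 6 — never all 7.
So no plan with fewer than 15 crossings exists, and this one achieves 15:
1. Guide goes to the east ledge with crate M3.  [the west ledge: crate K1, crate K2, crate K3, crate K4, crate R4, crate R7 | the east ledge: crate M3]
2. Guide goes back to the west ledge alone.  [the west ledge: crate K1, crate K2, crate K3, crate K4, crate R4, crate R7 | the east ledge: crate M3]
3. Guide goes to the east ledge with crate K2.  [the west ledge: crate K1, crate K3, crate K4, crate R4, crate R7 | the east ledge: crate K2, crate M3]
4. Guide goes back to the west ledge alone.  [the west ledge: crate K1, crate K3, crate K4, crate R4, crate R7 | the east ledge: crate K2, crate M3]
5. Guide goes to the east ledge with crate K1.  [the west ledge: crate K3, crate K4, crate R4, crate R7 | the east ledge: crate K1, crate K2, crate M3]
6. Guide goes back to the west ledge alone.  [the west ledge: crate K3, crate K4, crate R4, crate R7 | the east ledge: crate K1, crate K2, crate M3]
7. Guide goes to the east ledge with crate R7.  [the west ledge: crate K3, crate K4, crate R4 | the east ledge: crate K1, crate K2, crate M3, crate R7]
8. Guide goes back to the west ledge with crate M3.  [the west ledge: crate K3, crate K4, crate M3, crate R4 | the east ledge: crate K1, crate K2, crate R7]
9. Guide goes to the east ledge with crate R4.  [the west ledge: crate K3, crate K4, crate M3 | the east ledge: crate K1, crate K2, crate R4, crate R7]
10. Guide goes back to the west ledge alone.  [the west ledge: crate K3, crate K4, crate M3 | the east ledge: crate K1, crate K2, crate R4, crate R7]
11. Guide goes to the east ledge with crate K4.  [the west ledge: crate K3, crate M3 | the east ledge: crate K1, crate K2, crate K4, crate R4, crate R7]
12. Guide goes back to the west ledge alone.  [the west ledge: crate K3, crate M3 | the east ledge: crate K1, crate K2, crate K4, crate R4, crate R7]
13. Guide goes to the east ledge with crate K3.  [the west ledge: crate M3 | the east ledge: crate K1, crate K2, crate K3, crate K4, crate R4, crate R7]
14. Guide goes back to the west ledge alone.  [the west ledge: crate M3 | the east ledge: crate K1, crate K2, crate K3, crate K4, crate R4, crate R7]
15. Guide goes to the east ledge with crate M3.  [the west ledge: — | the east ledge: crate K1, crate K2, crate K3, crate K4, crate M3, crate R4, crate R7]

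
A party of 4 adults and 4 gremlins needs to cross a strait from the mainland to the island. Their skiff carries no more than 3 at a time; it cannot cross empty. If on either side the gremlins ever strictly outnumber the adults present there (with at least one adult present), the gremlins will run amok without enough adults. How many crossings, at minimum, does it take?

9

Counting alone: each trip to the island takes at most 3 across and each return brings at least 1 back, so after t trips out (and t−1 returns) at most 3t − (t−1) of the 8 are across; that first reaches 8 at t = 4, so at least 7 crossings are needed.
The safety rule pushes this higher. Following every safe sequence of crossings, the most of the 8 that can be at the island as the skiff arrives there on crossing 7 is 7 — never all 8.
So no plan with fewer than 9 crossings exists, and this one achieves 9:
1. 2 gremlins → the island.  (the mainland: 4A 2G; the island: 0A 2G)
2. 1 gremlin ← the mainland.  (the mainland: 4A 3G; the island: 0A 1G)
3. 3 gremlins → the island.  (the mainland: 4A 0G; the island: 0A 4G)
4. 1 gremlin ← the mainland.  (the mainland: 4A 1G; the island: 0A 3G)
5. 3 adults → the island.  (the mainland: 1A 1G; the island: 3A 3G)
6. 1 adult and 1 gremlin ← the mainland.  (the mainland: 2A 2G; the island: 2A 2G)
7. 2 adults → the island.  (the mainland: 0A 2G; the island: 4A 2G)
8. 1 gremlin ← the mainland.  (the mainland: 0A 3G; the island: 4A 1G)
9. 3 gremlins → the island.  (the mainland: 0A 0G; the island: 4A 4G)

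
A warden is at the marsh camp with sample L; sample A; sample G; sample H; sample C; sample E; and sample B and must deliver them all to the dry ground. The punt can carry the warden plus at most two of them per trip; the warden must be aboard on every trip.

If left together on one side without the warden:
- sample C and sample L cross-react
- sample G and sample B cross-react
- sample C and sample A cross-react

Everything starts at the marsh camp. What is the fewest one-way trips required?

Counting alone: the warden can take at most 2 across per trip to the dry ground, so moving all 7 needs at least 4 loaded trips out, with a return between consecutive ones — at least 7 crossings.
The plan below uses exactly 7 crossings, so it is optimal:
1. Warden goes to the dry ground with sample C and sample G.  [the marsh camp: sample A, sample B, sample E, sample H, sample L | the dry ground: sample C, sample G]
2. Warden goes back to the marsh camp alone.  [the marsh camp: sample A, sample B, sample E, sample H, sample L | the dry ground: sample C, sample G]
3. Warden goes to the dry ground with sample A and sample L.  [the marsh camp: sample B, sample E, sample H | the dry ground: sample A, sample C, sample G, sample L]
4. Warden goes back to the marsh camp with sample C.  [the marsh camp: sample B, sample C, sample E, sample H | the dry ground: sample A, sample G, sample L]
5. Warden goes to the dry ground with sample E and sample H.  [the marsh camp: sample B, sample C | the dry ground: sample A, sample E, sample G, sample H, sample L]
6. Warden goes back to the marsh camp alone.  [the marsh camp: sample B, sample C | the dry ground: sample A, sample E, sample G, sample H, sample L]
7. Warden goes to the dry ground with sample B and sample C.  [the marsh camp: — | the dry ground: sample A, sample B, sample C, sample E, sample G, sample H, sample L]

7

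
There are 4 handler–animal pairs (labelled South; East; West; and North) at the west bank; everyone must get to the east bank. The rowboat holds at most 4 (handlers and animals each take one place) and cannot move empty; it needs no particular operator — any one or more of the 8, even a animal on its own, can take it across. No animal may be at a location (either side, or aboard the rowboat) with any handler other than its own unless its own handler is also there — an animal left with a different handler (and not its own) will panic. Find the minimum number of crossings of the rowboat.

5

Counting alone: each trip to the east bank takes at most 4 across and each return brings at least 1 back, so after t trips out (and t−1 returns) at most 4t − (t−1) of the 8 are across; that first reaches 8 at t = 3, so at least 5 crossings are needed.
The plan below uses exactly 5 crossings, so it is optimal:
1. animal South and handler South cross → the east bank.
2. handler South crosses ← the west bank.
3. handler East, handler North, handler South, and handler West cross → the east bank.
4. animal South crosses ← the west bank.
5. animal East, animal North, animal South, and animal West cross → the east bank.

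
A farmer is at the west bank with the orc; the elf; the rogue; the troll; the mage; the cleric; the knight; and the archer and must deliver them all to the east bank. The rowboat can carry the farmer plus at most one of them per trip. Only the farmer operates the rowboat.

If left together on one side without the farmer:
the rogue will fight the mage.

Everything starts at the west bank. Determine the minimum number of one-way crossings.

15

Counting alone: the farmer can take at most 1 across per trip to the east bank, so moving all 8 needs at least 8 loaded trips out, with a return between consecutive ones — at least 15 crossings.
The plan below uses exactly 15 crossings, so it is optimal:
1. Farmer goes to the east bank with the rogue.  [the west bank: the archer, the cleric, the elf, the knight, the mage, the orc, the troll | the east bank: the rogue]
2. Farmer goes back to the west bank alone.  [the west bank: the archer, the cleric, the elf, the knight, the mage, the orc, the troll | the east bank: the rogue]
3. Farmer goes to the east bank with the orc.  [the west bank: the archer, the cleric, the elf, the knight, the mage, the troll | the east bank: the orc, the rogue]
4. Farmer goes back to the west bank alone.  [the west bank: the archer, the cleric, the elf, the knight, the mage, the troll | the east bank: the orc, the rogue]
5. Farmer goes to the east bank with the elf.  [the west bank: the archer, the cleric, the knight, the mage, the troll | the east bank: the elf, the orc, the rogue]
6. Farmer goes back to the west bank alone.  [the west bank: the archer, the cleric, the knight, the mage, the troll | the east bank: the elf, the orc, the rogue]
7. Farmer goes to the east bank with the troll.  [the west bank: the archer, the cleric, the knight, the mage | the east bank: the elf, the orc, the rogue, the troll]
8. Farmer goes back to the west bank alone.  [the west bank: the archer, the cleric, the knight, the mage | the east bank: the elf, the orc, the rogue, the troll]
9. Farmer goes to the east bank with the cleric.  [the west bank: the archer, the knight, the mage | the east bank: the cleric, the elf, the orc, the rogue, the troll]
10. Farmer goes back to the west bank alone.  [the west bank: the archer, the knight, the mage | the east bank: the cleric, the elf, the orc, the rogue, the troll]
11. Farmer goes to the east bank with the knight.  [the west bank: the archer, the mage | the east bank: the cleric, the elf, the knight, the orc, the rogue, the troll]
12. Farmer goes back to the west bank alone.  [the west bank: the archer, the mage | the east bank: the cleric, the elf, the knight, the orc, the rogue, the troll]
13. Farmer goes to the east bank with the archer.  [the west bank: the mage | the east bank: the archer, the cleric, the elf, the knight, the orc, the rogue, the troll]
14. Farmer goes back to the west bank alone.  [the west bank: the mage | the east bank: the archer, the cleric, the elf, the knight, the orc, the rogue, the troll]
15. Farmer goes to the east bank with the mage.  [the west bank: — | the east bank: the archer, the cleric, the elf, the knight, the mage, the orc, the rogue, the troll]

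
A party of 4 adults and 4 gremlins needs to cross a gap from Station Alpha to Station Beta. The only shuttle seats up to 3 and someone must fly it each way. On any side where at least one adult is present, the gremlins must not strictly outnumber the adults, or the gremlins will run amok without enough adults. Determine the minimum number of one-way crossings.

Counting alone: each trip to Station Beta takes at most 3 across and each return brings at least 1 back, so after t trips out (and t−1 returns) at most 3t − (t−1) of the 8 are across; that first reaches 8 at t = 4, so at least 7 crossings are needed.
The safety rule pushes this higher. Following every safe sequence of crossings, the most of the 8 that can be at Station Beta as the shuttle arrives there on crossing 7 is 7 — never all 8.
So no plan with fewer than 9 crossings exists, and this one achieves 9:
1. 2 gremlins → Station Beta.  (Station Alpha: 4A 2G; Station Beta: 0A 2G)
2. 1 gremlin ← Station Alpha.  (Station Alpha: 4A 3G; Station Beta: 0A 1G)
3. 3 gremlins → Station Beta.  (Station Alpha: 4A 0G; Station Beta: 0A 4G)
4. 1 gremlin ← Station Alpha.  (Station Alpha: 4A 1G; Station Beta: 0A 3G)
5. 3 adults → Station Beta.  (Station Alpha: 1A 1G; Station Beta: 3A 3G)
6. 1 adult and 1 gremlin ← Station Alpha.  (Station Alpha: 2A 2G; Station Beta: 2A 2G)
7. 2 adults → Station Beta.  (Station Alpha: 0A 2G; Station Beta: 4A 2G)
8. 1 gremlin ← Station Alpha.  (Station Alpha: 0A 3G; Station Beta: 4A 1G)
9. 3 gremlins → Station Beta.  (Station Alpha: 0A 0G; Station Beta: 4A 4G)

9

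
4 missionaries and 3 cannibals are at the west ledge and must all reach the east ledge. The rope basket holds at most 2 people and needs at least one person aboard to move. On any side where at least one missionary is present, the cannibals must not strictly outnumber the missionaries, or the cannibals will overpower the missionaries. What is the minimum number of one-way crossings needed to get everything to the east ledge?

Counting alone: each trip to the east ledge takes at most 2 across and each return brings at least 1 back, so after t trips out (and t−1 returns) at most 2t − (t−1) of the 7 are across; that first reaches 7 at t = 6, so at least 11 crossings are needed.
The plan below uses exactly 11 crossings, so it is optimal:
1. 2 cannibals → the east ledge.  (the west ledge: 4M 1C; the east ledge: 0M 2C)
2. 1 cannibal ← the west ledge.  (the west ledge: 4M 2C; the east ledge: 0M 1C)
3. 2 cannibals → the east ledge.  (the west ledge: 4M 0C; the east ledge: 0M 3C)
4. 1 cannibal ← the west ledge.  (the west ledge: 4M 1C; the east ledge: 0M 2C)
5. 2 missionaries → the east ledge.  (the west ledge: 2M 1C; the east ledge: 2M 2C)
6. 1 cannibal ← the west ledge.  (the west ledge: 2M 2C; the east ledge: 2M 1C)
7. 1 missionary and 1 cannibal → the east ledge.  (the west ledge: 1M 1C; the east ledge: 3M 2C)
8. 1 missionary ← the west ledge.  (the west ledge: 2M 1C; the east ledge: 2M 2C)
9. 1 missionary and 1 cannibal → the east ledge.  (the west ledge: 1M 0C; the east ledge: 3M 3C)
10. 1 cannibal ← the west ledge.  (the west ledge: 1M 1C; the east ledge: 3M 2C)
11. 1 missionary and 1 cannibal → the east ledge.  (the west ledge: 0M 0C; the east ledge: 4M 3C)

11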